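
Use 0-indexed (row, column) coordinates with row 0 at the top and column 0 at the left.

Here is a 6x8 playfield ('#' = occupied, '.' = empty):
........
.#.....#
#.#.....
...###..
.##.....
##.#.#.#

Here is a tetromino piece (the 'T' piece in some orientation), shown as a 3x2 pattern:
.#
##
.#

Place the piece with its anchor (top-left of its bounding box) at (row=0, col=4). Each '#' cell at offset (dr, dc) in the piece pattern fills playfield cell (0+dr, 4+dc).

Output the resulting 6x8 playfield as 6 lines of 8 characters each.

Answer: .....#..
.#..##.#
#.#..#..
...###..
.##.....
##.#.#.#

Derivation:
Fill (0+0,4+1) = (0,5)
Fill (0+1,4+0) = (1,4)
Fill (0+1,4+1) = (1,5)
Fill (0+2,4+1) = (2,5)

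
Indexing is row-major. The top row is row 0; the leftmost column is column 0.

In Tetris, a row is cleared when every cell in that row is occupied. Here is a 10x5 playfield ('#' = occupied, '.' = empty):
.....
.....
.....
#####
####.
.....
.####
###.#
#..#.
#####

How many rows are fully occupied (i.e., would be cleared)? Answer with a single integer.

Check each row:
  row 0: 5 empty cells -> not full
  row 1: 5 empty cells -> not full
  row 2: 5 empty cells -> not full
  row 3: 0 empty cells -> FULL (clear)
  row 4: 1 empty cell -> not full
  row 5: 5 empty cells -> not full
  row 6: 1 empty cell -> not full
  row 7: 1 empty cell -> not full
  row 8: 3 empty cells -> not full
  row 9: 0 empty cells -> FULL (clear)
Total rows cleared: 2

Answer: 2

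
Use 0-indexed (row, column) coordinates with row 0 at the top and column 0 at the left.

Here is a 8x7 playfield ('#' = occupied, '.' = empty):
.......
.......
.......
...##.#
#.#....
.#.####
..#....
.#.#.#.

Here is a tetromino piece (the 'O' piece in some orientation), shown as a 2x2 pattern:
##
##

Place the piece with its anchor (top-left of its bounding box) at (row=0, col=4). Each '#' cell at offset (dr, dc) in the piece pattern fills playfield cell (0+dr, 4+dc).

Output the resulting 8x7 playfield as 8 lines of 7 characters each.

Answer: ....##.
....##.
.......
...##.#
#.#....
.#.####
..#....
.#.#.#.

Derivation:
Fill (0+0,4+0) = (0,4)
Fill (0+0,4+1) = (0,5)
Fill (0+1,4+0) = (1,4)
Fill (0+1,4+1) = (1,5)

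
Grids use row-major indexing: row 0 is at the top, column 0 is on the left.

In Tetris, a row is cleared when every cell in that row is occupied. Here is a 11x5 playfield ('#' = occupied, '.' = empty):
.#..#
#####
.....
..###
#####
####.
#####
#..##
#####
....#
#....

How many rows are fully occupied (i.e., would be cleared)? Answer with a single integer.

Answer: 4

Derivation:
Check each row:
  row 0: 3 empty cells -> not full
  row 1: 0 empty cells -> FULL (clear)
  row 2: 5 empty cells -> not full
  row 3: 2 empty cells -> not full
  row 4: 0 empty cells -> FULL (clear)
  row 5: 1 empty cell -> not full
  row 6: 0 empty cells -> FULL (clear)
  row 7: 2 empty cells -> not full
  row 8: 0 empty cells -> FULL (clear)
  row 9: 4 empty cells -> not full
  row 10: 4 empty cells -> not full
Total rows cleared: 4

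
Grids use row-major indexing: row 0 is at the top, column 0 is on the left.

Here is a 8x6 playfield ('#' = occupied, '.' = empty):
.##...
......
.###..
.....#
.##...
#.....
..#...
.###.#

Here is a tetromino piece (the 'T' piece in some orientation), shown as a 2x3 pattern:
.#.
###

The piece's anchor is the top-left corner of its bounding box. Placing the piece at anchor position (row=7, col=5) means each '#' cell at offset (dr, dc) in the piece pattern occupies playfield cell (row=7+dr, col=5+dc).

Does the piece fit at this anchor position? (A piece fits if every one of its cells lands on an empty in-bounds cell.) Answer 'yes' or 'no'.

Answer: no

Derivation:
Check each piece cell at anchor (7, 5):
  offset (0,1) -> (7,6): out of bounds -> FAIL
  offset (1,0) -> (8,5): out of bounds -> FAIL
  offset (1,1) -> (8,6): out of bounds -> FAIL
  offset (1,2) -> (8,7): out of bounds -> FAIL
All cells valid: no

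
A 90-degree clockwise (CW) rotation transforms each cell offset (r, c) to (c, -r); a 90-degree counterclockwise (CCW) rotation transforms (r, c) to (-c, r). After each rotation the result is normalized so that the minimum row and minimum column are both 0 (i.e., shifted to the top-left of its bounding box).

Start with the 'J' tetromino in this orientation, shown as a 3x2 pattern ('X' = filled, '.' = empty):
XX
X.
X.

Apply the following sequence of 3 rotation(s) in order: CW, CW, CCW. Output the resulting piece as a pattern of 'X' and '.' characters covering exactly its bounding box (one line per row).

Answer: XXX
..X

Derivation:
Start:
XX
X.
X.
After rotation 1 (CW):
XXX
..X
After rotation 2 (CW):
.X
.X
XX
After rotation 3 (CCW):
XXX
..X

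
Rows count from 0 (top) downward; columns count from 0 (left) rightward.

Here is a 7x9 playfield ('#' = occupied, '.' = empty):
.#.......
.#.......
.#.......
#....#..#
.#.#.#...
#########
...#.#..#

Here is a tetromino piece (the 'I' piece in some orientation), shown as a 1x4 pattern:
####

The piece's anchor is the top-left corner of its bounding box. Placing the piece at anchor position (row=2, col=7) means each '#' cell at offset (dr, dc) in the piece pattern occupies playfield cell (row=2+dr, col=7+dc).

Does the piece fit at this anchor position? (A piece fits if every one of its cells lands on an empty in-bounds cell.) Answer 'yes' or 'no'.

Check each piece cell at anchor (2, 7):
  offset (0,0) -> (2,7): empty -> OK
  offset (0,1) -> (2,8): empty -> OK
  offset (0,2) -> (2,9): out of bounds -> FAIL
  offset (0,3) -> (2,10): out of bounds -> FAIL
All cells valid: no

Answer: no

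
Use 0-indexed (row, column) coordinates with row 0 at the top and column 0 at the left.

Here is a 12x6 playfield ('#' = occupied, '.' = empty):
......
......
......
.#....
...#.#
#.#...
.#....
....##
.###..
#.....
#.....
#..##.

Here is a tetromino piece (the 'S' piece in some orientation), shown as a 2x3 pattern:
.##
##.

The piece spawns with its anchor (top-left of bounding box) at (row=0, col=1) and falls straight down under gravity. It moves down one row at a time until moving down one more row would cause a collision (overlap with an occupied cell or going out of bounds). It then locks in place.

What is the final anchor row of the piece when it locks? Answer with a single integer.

Spawn at (row=0, col=1). Try each row:
  row 0: fits
  row 1: fits
  row 2: blocked -> lock at row 1

Answer: 1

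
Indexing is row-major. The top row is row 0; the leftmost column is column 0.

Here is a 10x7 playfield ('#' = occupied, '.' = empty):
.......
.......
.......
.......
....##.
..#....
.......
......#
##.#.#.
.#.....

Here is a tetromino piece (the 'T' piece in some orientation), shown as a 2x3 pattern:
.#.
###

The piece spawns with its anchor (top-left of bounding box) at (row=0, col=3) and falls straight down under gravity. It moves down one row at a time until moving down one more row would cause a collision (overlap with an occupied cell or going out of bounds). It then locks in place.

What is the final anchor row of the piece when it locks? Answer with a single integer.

Answer: 2

Derivation:
Spawn at (row=0, col=3). Try each row:
  row 0: fits
  row 1: fits
  row 2: fits
  row 3: blocked -> lock at row 2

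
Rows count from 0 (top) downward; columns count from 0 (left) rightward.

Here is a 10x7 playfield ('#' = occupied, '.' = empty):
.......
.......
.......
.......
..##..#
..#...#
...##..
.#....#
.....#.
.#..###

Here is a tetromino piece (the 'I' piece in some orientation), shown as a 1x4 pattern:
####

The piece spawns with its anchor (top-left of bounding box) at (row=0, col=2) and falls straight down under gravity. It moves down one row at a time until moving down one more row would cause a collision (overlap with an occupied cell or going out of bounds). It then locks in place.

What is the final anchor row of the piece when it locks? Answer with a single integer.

Spawn at (row=0, col=2). Try each row:
  row 0: fits
  row 1: fits
  row 2: fits
  row 3: fits
  row 4: blocked -> lock at row 3

Answer: 3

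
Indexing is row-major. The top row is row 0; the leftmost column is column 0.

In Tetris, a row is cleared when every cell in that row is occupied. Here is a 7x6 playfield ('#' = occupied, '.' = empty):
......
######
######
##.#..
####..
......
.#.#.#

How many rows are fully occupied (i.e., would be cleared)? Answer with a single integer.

Check each row:
  row 0: 6 empty cells -> not full
  row 1: 0 empty cells -> FULL (clear)
  row 2: 0 empty cells -> FULL (clear)
  row 3: 3 empty cells -> not full
  row 4: 2 empty cells -> not full
  row 5: 6 empty cells -> not full
  row 6: 3 empty cells -> not full
Total rows cleared: 2

Answer: 2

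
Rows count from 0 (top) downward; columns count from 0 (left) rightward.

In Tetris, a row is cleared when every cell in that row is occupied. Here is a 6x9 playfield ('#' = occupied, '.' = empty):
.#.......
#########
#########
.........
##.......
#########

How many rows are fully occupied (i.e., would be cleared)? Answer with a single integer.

Check each row:
  row 0: 8 empty cells -> not full
  row 1: 0 empty cells -> FULL (clear)
  row 2: 0 empty cells -> FULL (clear)
  row 3: 9 empty cells -> not full
  row 4: 7 empty cells -> not full
  row 5: 0 empty cells -> FULL (clear)
Total rows cleared: 3

Answer: 3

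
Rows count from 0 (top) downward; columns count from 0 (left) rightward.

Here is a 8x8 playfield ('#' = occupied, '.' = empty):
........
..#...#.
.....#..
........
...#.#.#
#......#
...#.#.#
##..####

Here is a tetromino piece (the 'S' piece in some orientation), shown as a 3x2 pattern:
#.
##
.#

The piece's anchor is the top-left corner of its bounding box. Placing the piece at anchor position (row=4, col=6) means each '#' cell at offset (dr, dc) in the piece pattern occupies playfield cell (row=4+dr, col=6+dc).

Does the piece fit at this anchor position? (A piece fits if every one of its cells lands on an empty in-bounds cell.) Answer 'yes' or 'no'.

Check each piece cell at anchor (4, 6):
  offset (0,0) -> (4,6): empty -> OK
  offset (1,0) -> (5,6): empty -> OK
  offset (1,1) -> (5,7): occupied ('#') -> FAIL
  offset (2,1) -> (6,7): occupied ('#') -> FAIL
All cells valid: no

Answer: no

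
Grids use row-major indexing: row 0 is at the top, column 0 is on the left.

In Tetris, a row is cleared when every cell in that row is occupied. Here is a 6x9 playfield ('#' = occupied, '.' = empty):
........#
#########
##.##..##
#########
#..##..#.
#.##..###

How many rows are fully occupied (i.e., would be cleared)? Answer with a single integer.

Check each row:
  row 0: 8 empty cells -> not full
  row 1: 0 empty cells -> FULL (clear)
  row 2: 3 empty cells -> not full
  row 3: 0 empty cells -> FULL (clear)
  row 4: 5 empty cells -> not full
  row 5: 3 empty cells -> not full
Total rows cleared: 2

Answer: 2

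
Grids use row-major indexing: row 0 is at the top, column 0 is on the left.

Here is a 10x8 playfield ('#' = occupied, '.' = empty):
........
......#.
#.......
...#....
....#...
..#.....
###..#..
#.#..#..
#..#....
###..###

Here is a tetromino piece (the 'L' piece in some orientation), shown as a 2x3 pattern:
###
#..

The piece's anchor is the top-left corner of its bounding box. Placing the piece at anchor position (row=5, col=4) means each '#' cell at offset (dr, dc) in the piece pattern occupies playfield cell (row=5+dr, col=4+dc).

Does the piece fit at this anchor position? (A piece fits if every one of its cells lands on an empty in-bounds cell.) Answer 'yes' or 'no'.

Answer: yes

Derivation:
Check each piece cell at anchor (5, 4):
  offset (0,0) -> (5,4): empty -> OK
  offset (0,1) -> (5,5): empty -> OK
  offset (0,2) -> (5,6): empty -> OK
  offset (1,0) -> (6,4): empty -> OK
All cells valid: yes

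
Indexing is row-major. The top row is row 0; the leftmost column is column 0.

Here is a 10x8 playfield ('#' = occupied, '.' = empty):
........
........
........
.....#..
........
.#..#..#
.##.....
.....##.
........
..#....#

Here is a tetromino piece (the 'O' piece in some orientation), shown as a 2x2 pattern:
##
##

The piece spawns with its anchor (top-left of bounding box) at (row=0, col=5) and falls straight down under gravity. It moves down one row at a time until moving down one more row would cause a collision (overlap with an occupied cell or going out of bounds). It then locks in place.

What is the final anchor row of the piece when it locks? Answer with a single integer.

Answer: 1

Derivation:
Spawn at (row=0, col=5). Try each row:
  row 0: fits
  row 1: fits
  row 2: blocked -> lock at row 1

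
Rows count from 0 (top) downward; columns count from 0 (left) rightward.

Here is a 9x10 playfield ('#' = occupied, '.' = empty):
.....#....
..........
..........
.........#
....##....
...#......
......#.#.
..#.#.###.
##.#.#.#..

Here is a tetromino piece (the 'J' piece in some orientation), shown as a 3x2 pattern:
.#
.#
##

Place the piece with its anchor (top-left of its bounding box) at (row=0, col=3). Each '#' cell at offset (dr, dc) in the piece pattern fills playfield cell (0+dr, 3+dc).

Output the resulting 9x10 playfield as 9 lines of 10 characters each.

Answer: ....##....
....#.....
...##.....
.........#
....##....
...#......
......#.#.
..#.#.###.
##.#.#.#..

Derivation:
Fill (0+0,3+1) = (0,4)
Fill (0+1,3+1) = (1,4)
Fill (0+2,3+0) = (2,3)
Fill (0+2,3+1) = (2,4)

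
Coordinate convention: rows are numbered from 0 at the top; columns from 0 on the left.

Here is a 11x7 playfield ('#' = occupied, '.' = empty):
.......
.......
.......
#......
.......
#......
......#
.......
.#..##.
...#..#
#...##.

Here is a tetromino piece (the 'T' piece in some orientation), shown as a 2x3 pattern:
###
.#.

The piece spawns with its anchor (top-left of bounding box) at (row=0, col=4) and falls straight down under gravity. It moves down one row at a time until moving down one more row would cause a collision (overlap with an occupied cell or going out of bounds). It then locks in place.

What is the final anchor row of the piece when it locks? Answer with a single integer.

Answer: 5

Derivation:
Spawn at (row=0, col=4). Try each row:
  row 0: fits
  row 1: fits
  row 2: fits
  row 3: fits
  row 4: fits
  row 5: fits
  row 6: blocked -> lock at row 5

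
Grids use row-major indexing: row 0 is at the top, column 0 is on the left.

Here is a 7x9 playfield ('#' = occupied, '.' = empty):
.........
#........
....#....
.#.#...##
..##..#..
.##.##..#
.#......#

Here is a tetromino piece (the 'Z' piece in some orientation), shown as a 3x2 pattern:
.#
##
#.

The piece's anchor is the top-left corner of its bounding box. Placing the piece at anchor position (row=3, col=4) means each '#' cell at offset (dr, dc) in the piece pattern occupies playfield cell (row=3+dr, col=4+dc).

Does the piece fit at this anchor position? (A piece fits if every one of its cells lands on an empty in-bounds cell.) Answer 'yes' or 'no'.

Answer: no

Derivation:
Check each piece cell at anchor (3, 4):
  offset (0,1) -> (3,5): empty -> OK
  offset (1,0) -> (4,4): empty -> OK
  offset (1,1) -> (4,5): empty -> OK
  offset (2,0) -> (5,4): occupied ('#') -> FAIL
All cells valid: no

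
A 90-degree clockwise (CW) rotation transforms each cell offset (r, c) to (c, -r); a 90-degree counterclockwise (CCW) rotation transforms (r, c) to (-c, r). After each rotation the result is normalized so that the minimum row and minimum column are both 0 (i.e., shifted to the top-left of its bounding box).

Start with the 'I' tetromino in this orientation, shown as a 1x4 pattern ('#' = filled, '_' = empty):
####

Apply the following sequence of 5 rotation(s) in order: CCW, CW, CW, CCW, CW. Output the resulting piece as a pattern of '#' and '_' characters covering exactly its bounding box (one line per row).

Start:
####
After rotation 1 (CCW):
#
#
#
#
After rotation 2 (CW):
####
After rotation 3 (CW):
#
#
#
#
After rotation 4 (CCW):
####
After rotation 5 (CW):
#
#
#
#

Answer: #
#
#
#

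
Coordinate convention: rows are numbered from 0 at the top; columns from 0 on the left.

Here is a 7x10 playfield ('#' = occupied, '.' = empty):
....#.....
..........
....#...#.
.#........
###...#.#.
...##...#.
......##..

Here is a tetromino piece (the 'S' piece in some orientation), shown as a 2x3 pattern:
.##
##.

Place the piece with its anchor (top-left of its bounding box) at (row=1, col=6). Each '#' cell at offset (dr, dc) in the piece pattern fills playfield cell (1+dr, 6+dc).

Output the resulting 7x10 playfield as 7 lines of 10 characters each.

Fill (1+0,6+1) = (1,7)
Fill (1+0,6+2) = (1,8)
Fill (1+1,6+0) = (2,6)
Fill (1+1,6+1) = (2,7)

Answer: ....#.....
.......##.
....#.###.
.#........
###...#.#.
...##...#.
......##..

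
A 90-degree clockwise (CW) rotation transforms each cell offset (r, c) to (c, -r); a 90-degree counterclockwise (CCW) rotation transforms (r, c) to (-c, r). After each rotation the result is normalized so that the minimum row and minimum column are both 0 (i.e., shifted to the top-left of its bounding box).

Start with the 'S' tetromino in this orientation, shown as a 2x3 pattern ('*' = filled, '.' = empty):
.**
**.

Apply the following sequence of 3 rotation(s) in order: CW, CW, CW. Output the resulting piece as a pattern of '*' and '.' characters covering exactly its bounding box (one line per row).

Start:
.**
**.
After rotation 1 (CW):
*.
**
.*
After rotation 2 (CW):
.**
**.
After rotation 3 (CW):
*.
**
.*

Answer: *.
**
.*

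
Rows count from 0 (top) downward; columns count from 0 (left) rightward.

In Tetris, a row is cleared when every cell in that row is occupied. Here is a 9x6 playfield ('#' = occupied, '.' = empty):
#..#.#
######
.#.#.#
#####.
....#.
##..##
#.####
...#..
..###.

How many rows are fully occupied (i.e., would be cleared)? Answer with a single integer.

Answer: 1

Derivation:
Check each row:
  row 0: 3 empty cells -> not full
  row 1: 0 empty cells -> FULL (clear)
  row 2: 3 empty cells -> not full
  row 3: 1 empty cell -> not full
  row 4: 5 empty cells -> not full
  row 5: 2 empty cells -> not full
  row 6: 1 empty cell -> not full
  row 7: 5 empty cells -> not full
  row 8: 3 empty cells -> not full
Total rows cleared: 1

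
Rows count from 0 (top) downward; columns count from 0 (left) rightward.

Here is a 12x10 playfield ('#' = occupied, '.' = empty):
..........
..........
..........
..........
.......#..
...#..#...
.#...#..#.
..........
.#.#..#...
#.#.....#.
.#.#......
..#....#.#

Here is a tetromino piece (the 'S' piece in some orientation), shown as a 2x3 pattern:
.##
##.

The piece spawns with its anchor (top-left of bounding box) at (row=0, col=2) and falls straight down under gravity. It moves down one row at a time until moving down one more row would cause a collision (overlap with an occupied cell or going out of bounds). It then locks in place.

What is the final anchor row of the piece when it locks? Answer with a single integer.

Spawn at (row=0, col=2). Try each row:
  row 0: fits
  row 1: fits
  row 2: fits
  row 3: fits
  row 4: blocked -> lock at row 3

Answer: 3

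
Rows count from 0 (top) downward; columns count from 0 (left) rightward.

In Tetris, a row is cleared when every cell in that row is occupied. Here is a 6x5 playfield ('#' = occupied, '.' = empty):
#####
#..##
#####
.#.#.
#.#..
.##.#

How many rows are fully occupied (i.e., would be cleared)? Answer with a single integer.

Answer: 2

Derivation:
Check each row:
  row 0: 0 empty cells -> FULL (clear)
  row 1: 2 empty cells -> not full
  row 2: 0 empty cells -> FULL (clear)
  row 3: 3 empty cells -> not full
  row 4: 3 empty cells -> not full
  row 5: 2 empty cells -> not full
Total rows cleared: 2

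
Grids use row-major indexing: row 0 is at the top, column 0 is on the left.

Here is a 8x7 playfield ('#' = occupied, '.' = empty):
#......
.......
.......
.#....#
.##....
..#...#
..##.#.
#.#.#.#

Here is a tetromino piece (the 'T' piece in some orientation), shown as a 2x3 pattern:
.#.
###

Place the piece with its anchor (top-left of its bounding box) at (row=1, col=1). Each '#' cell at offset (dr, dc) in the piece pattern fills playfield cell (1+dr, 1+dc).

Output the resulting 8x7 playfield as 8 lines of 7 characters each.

Answer: #......
..#....
.###...
.#....#
.##....
..#...#
..##.#.
#.#.#.#

Derivation:
Fill (1+0,1+1) = (1,2)
Fill (1+1,1+0) = (2,1)
Fill (1+1,1+1) = (2,2)
Fill (1+1,1+2) = (2,3)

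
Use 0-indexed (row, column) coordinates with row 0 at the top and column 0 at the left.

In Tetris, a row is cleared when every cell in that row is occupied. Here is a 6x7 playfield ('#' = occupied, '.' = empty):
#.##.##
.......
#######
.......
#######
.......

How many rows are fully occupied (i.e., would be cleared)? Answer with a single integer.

Check each row:
  row 0: 2 empty cells -> not full
  row 1: 7 empty cells -> not full
  row 2: 0 empty cells -> FULL (clear)
  row 3: 7 empty cells -> not full
  row 4: 0 empty cells -> FULL (clear)
  row 5: 7 empty cells -> not full
Total rows cleared: 2

Answer: 2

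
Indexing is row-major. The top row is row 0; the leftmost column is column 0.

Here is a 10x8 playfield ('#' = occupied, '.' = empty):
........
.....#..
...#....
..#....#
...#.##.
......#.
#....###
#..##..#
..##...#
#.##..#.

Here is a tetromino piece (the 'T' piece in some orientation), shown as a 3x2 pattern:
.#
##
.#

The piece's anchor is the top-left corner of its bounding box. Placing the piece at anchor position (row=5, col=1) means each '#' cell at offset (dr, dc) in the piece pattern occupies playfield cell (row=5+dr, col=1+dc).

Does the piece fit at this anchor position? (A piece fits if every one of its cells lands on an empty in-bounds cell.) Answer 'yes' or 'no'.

Answer: yes

Derivation:
Check each piece cell at anchor (5, 1):
  offset (0,1) -> (5,2): empty -> OK
  offset (1,0) -> (6,1): empty -> OK
  offset (1,1) -> (6,2): empty -> OK
  offset (2,1) -> (7,2): empty -> OK
All cells valid: yes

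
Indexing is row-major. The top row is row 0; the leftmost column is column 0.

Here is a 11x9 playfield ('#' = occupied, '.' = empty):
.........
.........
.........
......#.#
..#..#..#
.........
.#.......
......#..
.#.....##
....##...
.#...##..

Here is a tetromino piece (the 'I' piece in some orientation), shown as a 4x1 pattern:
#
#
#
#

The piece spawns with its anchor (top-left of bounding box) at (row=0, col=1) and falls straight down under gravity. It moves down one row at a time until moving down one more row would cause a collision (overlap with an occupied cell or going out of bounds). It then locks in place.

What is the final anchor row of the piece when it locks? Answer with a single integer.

Spawn at (row=0, col=1). Try each row:
  row 0: fits
  row 1: fits
  row 2: fits
  row 3: blocked -> lock at row 2

Answer: 2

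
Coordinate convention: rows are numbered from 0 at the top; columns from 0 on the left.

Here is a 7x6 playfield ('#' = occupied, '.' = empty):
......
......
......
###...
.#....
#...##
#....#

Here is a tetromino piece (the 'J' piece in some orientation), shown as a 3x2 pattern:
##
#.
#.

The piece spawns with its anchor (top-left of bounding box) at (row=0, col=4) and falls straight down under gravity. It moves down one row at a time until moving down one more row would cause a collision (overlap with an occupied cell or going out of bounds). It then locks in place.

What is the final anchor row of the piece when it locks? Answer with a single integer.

Spawn at (row=0, col=4). Try each row:
  row 0: fits
  row 1: fits
  row 2: fits
  row 3: blocked -> lock at row 2

Answer: 2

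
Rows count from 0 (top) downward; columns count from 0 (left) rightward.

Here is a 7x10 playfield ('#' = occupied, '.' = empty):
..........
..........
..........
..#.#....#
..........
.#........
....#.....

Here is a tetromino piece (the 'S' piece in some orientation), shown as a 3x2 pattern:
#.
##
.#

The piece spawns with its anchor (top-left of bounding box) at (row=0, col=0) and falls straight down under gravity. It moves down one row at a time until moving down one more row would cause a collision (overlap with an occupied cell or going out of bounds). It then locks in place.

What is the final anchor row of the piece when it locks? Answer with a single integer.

Answer: 2

Derivation:
Spawn at (row=0, col=0). Try each row:
  row 0: fits
  row 1: fits
  row 2: fits
  row 3: blocked -> lock at row 2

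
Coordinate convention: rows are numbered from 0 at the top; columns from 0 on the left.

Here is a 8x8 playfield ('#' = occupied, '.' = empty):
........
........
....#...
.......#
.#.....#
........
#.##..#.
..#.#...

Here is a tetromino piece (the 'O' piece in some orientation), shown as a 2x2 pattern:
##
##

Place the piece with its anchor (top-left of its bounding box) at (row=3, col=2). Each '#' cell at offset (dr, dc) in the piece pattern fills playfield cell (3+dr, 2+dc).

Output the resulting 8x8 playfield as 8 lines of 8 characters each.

Fill (3+0,2+0) = (3,2)
Fill (3+0,2+1) = (3,3)
Fill (3+1,2+0) = (4,2)
Fill (3+1,2+1) = (4,3)

Answer: ........
........
....#...
..##...#
.###...#
........
#.##..#.
..#.#...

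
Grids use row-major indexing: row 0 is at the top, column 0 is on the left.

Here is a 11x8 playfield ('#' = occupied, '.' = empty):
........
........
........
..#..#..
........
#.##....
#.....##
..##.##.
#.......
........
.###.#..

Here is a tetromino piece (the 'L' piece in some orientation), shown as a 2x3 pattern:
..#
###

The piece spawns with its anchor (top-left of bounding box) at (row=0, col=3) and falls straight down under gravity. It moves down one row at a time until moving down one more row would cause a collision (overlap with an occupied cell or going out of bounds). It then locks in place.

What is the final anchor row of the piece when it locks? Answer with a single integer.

Answer: 1

Derivation:
Spawn at (row=0, col=3). Try each row:
  row 0: fits
  row 1: fits
  row 2: blocked -> lock at row 1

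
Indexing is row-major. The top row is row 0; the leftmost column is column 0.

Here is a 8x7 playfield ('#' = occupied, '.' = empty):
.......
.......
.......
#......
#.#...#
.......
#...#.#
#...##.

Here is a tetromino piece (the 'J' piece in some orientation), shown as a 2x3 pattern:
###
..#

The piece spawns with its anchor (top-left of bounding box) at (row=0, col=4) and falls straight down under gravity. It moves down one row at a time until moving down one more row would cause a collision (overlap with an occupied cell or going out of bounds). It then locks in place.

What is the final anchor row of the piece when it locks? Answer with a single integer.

Answer: 2

Derivation:
Spawn at (row=0, col=4). Try each row:
  row 0: fits
  row 1: fits
  row 2: fits
  row 3: blocked -> lock at row 2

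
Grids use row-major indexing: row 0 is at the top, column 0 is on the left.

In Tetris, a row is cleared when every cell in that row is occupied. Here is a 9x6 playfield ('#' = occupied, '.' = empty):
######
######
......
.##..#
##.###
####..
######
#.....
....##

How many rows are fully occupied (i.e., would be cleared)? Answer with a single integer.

Answer: 3

Derivation:
Check each row:
  row 0: 0 empty cells -> FULL (clear)
  row 1: 0 empty cells -> FULL (clear)
  row 2: 6 empty cells -> not full
  row 3: 3 empty cells -> not full
  row 4: 1 empty cell -> not full
  row 5: 2 empty cells -> not full
  row 6: 0 empty cells -> FULL (clear)
  row 7: 5 empty cells -> not full
  row 8: 4 empty cells -> not full
Total rows cleared: 3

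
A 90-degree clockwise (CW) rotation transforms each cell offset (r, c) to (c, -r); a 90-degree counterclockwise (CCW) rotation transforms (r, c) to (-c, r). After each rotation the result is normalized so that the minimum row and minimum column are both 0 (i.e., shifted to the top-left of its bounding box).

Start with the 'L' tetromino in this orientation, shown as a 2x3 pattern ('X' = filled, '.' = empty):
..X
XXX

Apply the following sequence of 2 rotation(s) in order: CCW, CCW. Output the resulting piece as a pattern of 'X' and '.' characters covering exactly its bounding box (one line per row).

Answer: XXX
X..

Derivation:
Start:
..X
XXX
After rotation 1 (CCW):
XX
.X
.X
After rotation 2 (CCW):
XXX
X..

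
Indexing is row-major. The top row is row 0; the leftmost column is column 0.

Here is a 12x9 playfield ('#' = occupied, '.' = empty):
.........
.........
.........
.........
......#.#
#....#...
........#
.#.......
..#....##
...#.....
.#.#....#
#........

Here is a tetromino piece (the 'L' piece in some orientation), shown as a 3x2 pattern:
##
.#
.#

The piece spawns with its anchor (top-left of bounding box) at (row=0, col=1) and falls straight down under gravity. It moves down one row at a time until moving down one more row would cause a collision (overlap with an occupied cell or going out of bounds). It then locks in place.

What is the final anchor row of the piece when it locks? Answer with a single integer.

Spawn at (row=0, col=1). Try each row:
  row 0: fits
  row 1: fits
  row 2: fits
  row 3: fits
  row 4: fits
  row 5: fits
  row 6: blocked -> lock at row 5

Answer: 5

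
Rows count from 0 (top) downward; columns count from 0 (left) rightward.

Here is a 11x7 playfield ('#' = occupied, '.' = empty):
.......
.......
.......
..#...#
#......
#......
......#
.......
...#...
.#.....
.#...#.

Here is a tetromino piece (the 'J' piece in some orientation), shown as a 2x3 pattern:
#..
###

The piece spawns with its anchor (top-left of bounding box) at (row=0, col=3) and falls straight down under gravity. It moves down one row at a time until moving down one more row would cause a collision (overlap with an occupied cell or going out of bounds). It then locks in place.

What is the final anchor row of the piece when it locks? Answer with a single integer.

Answer: 6

Derivation:
Spawn at (row=0, col=3). Try each row:
  row 0: fits
  row 1: fits
  row 2: fits
  row 3: fits
  row 4: fits
  row 5: fits
  row 6: fits
  row 7: blocked -> lock at row 6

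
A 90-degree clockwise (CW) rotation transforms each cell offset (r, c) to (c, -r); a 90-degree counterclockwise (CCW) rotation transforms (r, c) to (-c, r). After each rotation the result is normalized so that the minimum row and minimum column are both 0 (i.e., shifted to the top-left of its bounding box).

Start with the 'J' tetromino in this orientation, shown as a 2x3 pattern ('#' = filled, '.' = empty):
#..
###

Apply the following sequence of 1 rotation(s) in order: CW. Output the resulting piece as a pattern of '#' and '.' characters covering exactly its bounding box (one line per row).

Start:
#..
###
After rotation 1 (CW):
##
#.
#.

Answer: ##
#.
#.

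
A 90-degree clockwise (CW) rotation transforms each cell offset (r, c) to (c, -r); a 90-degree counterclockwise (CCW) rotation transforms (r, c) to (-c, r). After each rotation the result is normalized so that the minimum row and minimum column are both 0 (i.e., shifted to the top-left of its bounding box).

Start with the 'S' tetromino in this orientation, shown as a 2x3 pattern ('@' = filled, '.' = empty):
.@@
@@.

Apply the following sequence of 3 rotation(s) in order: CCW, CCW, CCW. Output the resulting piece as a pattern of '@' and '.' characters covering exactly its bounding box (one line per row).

Answer: @.
@@
.@

Derivation:
Start:
.@@
@@.
After rotation 1 (CCW):
@.
@@
.@
After rotation 2 (CCW):
.@@
@@.
After rotation 3 (CCW):
@.
@@
.@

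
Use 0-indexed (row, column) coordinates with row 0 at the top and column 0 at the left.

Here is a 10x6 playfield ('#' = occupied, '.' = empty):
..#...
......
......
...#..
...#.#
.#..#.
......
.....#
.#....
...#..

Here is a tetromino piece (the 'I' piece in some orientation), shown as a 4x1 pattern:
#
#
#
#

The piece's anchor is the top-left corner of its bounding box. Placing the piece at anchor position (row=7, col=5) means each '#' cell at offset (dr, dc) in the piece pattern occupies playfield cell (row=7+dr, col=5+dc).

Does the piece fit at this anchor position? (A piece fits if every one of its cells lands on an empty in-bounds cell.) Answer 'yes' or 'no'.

Answer: no

Derivation:
Check each piece cell at anchor (7, 5):
  offset (0,0) -> (7,5): occupied ('#') -> FAIL
  offset (1,0) -> (8,5): empty -> OK
  offset (2,0) -> (9,5): empty -> OK
  offset (3,0) -> (10,5): out of bounds -> FAIL
All cells valid: no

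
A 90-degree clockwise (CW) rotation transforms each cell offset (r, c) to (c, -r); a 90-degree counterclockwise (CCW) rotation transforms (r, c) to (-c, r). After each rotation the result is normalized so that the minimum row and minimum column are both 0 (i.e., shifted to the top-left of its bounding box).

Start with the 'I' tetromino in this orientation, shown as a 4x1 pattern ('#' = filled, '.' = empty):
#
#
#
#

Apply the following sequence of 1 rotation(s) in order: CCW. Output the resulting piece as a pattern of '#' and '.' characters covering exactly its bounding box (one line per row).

Answer: ####

Derivation:
Start:
#
#
#
#
After rotation 1 (CCW):
####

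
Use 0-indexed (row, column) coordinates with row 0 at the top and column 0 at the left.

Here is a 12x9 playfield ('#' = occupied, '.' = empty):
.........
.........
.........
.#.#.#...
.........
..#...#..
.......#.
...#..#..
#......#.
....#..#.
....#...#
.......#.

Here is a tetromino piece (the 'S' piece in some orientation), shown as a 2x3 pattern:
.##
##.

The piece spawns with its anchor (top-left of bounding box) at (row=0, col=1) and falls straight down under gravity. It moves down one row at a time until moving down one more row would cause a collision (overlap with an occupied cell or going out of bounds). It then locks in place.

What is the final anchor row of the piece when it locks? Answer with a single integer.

Answer: 1

Derivation:
Spawn at (row=0, col=1). Try each row:
  row 0: fits
  row 1: fits
  row 2: blocked -> lock at row 1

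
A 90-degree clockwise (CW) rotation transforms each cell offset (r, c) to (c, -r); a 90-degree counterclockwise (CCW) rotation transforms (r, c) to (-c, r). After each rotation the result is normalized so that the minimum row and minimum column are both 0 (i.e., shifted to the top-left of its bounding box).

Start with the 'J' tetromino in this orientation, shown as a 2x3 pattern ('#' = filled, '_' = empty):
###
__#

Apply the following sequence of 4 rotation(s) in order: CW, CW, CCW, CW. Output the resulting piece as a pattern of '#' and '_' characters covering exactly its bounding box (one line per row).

Start:
###
__#
After rotation 1 (CW):
_#
_#
##
After rotation 2 (CW):
#__
###
After rotation 3 (CCW):
_#
_#
##
After rotation 4 (CW):
#__
###

Answer: #__
###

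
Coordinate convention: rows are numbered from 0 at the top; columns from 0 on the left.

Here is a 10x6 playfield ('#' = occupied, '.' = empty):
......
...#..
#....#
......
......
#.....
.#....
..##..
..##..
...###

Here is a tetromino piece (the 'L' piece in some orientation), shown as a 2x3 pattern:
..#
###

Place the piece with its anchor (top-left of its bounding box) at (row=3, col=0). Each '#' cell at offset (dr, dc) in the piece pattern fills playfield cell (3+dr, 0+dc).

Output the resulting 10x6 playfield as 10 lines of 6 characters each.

Fill (3+0,0+2) = (3,2)
Fill (3+1,0+0) = (4,0)
Fill (3+1,0+1) = (4,1)
Fill (3+1,0+2) = (4,2)

Answer: ......
...#..
#....#
..#...
###...
#.....
.#....
..##..
..##..
...###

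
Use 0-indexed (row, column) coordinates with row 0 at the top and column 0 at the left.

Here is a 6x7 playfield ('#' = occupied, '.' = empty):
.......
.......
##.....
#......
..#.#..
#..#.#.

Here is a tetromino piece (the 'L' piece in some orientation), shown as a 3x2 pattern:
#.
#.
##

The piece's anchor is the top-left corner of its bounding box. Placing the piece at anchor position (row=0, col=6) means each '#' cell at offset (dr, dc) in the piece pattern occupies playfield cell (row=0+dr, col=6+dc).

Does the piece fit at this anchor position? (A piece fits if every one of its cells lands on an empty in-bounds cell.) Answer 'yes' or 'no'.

Check each piece cell at anchor (0, 6):
  offset (0,0) -> (0,6): empty -> OK
  offset (1,0) -> (1,6): empty -> OK
  offset (2,0) -> (2,6): empty -> OK
  offset (2,1) -> (2,7): out of bounds -> FAIL
All cells valid: no

Answer: no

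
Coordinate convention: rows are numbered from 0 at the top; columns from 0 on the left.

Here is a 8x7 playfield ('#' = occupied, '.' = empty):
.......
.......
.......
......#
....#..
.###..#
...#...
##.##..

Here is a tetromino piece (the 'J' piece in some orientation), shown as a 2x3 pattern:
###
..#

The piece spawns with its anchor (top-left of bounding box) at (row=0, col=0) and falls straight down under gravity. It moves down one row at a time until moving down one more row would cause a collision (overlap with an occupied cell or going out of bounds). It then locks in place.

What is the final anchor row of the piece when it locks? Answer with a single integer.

Answer: 3

Derivation:
Spawn at (row=0, col=0). Try each row:
  row 0: fits
  row 1: fits
  row 2: fits
  row 3: fits
  row 4: blocked -> lock at row 3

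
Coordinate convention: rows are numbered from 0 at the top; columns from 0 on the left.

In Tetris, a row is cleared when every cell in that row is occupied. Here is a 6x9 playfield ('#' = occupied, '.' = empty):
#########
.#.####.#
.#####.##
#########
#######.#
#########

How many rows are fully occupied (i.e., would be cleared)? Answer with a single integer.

Check each row:
  row 0: 0 empty cells -> FULL (clear)
  row 1: 3 empty cells -> not full
  row 2: 2 empty cells -> not full
  row 3: 0 empty cells -> FULL (clear)
  row 4: 1 empty cell -> not full
  row 5: 0 empty cells -> FULL (clear)
Total rows cleared: 3

Answer: 3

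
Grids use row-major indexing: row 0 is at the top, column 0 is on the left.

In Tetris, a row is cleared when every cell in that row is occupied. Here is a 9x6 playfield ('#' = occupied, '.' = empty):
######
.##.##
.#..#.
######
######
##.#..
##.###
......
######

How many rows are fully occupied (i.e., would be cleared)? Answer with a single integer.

Answer: 4

Derivation:
Check each row:
  row 0: 0 empty cells -> FULL (clear)
  row 1: 2 empty cells -> not full
  row 2: 4 empty cells -> not full
  row 3: 0 empty cells -> FULL (clear)
  row 4: 0 empty cells -> FULL (clear)
  row 5: 3 empty cells -> not full
  row 6: 1 empty cell -> not full
  row 7: 6 empty cells -> not full
  row 8: 0 empty cells -> FULL (clear)
Total rows cleared: 4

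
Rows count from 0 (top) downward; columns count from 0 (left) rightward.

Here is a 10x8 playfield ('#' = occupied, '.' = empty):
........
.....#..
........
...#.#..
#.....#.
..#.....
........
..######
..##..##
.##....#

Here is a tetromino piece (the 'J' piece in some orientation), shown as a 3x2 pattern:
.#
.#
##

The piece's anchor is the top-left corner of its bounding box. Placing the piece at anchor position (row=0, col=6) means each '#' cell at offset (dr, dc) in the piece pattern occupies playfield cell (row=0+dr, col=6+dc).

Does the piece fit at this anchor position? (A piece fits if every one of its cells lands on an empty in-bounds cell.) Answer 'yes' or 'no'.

Answer: yes

Derivation:
Check each piece cell at anchor (0, 6):
  offset (0,1) -> (0,7): empty -> OK
  offset (1,1) -> (1,7): empty -> OK
  offset (2,0) -> (2,6): empty -> OK
  offset (2,1) -> (2,7): empty -> OK
All cells valid: yes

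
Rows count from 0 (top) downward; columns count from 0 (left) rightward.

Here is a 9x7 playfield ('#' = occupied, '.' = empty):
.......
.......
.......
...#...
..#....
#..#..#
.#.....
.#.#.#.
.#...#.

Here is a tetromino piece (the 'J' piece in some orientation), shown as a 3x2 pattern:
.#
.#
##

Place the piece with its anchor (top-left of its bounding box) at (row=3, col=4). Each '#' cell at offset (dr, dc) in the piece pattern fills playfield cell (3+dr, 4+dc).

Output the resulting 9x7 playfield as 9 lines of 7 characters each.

Fill (3+0,4+1) = (3,5)
Fill (3+1,4+1) = (4,5)
Fill (3+2,4+0) = (5,4)
Fill (3+2,4+1) = (5,5)

Answer: .......
.......
.......
...#.#.
..#..#.
#..####
.#.....
.#.#.#.
.#...#.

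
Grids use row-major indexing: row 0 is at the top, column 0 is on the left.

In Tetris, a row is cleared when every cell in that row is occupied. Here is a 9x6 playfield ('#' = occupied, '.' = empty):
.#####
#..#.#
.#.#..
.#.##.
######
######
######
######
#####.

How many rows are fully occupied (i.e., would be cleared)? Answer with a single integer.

Answer: 4

Derivation:
Check each row:
  row 0: 1 empty cell -> not full
  row 1: 3 empty cells -> not full
  row 2: 4 empty cells -> not full
  row 3: 3 empty cells -> not full
  row 4: 0 empty cells -> FULL (clear)
  row 5: 0 empty cells -> FULL (clear)
  row 6: 0 empty cells -> FULL (clear)
  row 7: 0 empty cells -> FULL (clear)
  row 8: 1 empty cell -> not full
Total rows cleared: 4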